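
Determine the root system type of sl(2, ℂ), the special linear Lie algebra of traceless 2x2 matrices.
A_1

This is sl(2), which has dimension 2^2 - 1 = 3 and rank 2 - 1 = 1 (a Cartan subalgebra is the diagonal traceless matrices). In the classification of classical Lie algebras, the special linear algebra sl(n+1) has type A_n; here n = 1, so the Dynkin diagram is a chain of 1 nodes with single edges (A_1). Hence the type is A_1.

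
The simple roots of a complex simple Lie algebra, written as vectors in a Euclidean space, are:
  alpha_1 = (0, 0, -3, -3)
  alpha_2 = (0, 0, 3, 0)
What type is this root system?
type B_2

Compute the Cartan integers a_ij = 2(alpha_i, alpha_j)/(alpha_j, alpha_j); the resulting 2x2 Cartan matrix is
[[2, -2], [-1, 2]].
The roots have two lengths (squared-length ratio 2:1); the short ones are alpha_{2}. The associated Dynkin diagram is a chain of 2 nodes with a double edge at one end; the terminal node there is the unique short simple root (B_2), so the type is B_2 (the algebra so(5)).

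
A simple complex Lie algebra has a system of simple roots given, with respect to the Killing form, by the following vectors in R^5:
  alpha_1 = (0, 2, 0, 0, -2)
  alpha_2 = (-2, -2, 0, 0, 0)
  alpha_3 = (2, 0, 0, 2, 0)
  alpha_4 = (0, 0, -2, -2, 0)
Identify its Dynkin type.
Compute the Cartan integers a_ij = 2(alpha_i, alpha_j)/(alpha_j, alpha_j); the resulting 4x4 Cartan matrix is
[[2, -1, 0, 0], [-1, 2, -1, 0], [0, -1, 2, -1], [0, 0, -1, 2]].
All simple roots have the same length, so the diagram is simply laced. The associated Dynkin diagram is a chain of 4 nodes with single edges (A_4), so the type is A_4 (the algebra sl(5)).

A_4 (sl(5))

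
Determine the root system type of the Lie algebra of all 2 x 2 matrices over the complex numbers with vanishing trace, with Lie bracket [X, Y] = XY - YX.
This is sl(2), which has dimension 2^2 - 1 = 3 and rank 2 - 1 = 1 (a Cartan subalgebra is the diagonal traceless matrices). In the classification of classical Lie algebras, the special linear algebra sl(n+1) has type A_n; here n = 1, so the Dynkin diagram is a chain of 1 nodes with single edges (A_1). Hence the type is A_1.

A1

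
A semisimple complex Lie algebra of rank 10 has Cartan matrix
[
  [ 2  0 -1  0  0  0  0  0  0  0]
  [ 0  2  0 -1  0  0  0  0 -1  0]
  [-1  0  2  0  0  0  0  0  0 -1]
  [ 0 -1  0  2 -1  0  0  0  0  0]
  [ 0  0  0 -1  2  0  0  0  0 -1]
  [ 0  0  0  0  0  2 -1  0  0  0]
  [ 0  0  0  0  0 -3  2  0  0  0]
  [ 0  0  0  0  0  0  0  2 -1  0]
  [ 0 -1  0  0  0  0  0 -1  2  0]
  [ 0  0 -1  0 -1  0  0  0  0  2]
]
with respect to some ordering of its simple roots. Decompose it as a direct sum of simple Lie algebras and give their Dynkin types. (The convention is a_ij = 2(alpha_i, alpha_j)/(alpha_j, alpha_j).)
type A_8 + type G_2

The diagram associated to this matrix has two connected components: the simple roots {alpha_1, alpha_2, alpha_3, alpha_4, alpha_5, alpha_8, alpha_9, alpha_10} form a chain of 8 nodes with single edges (A_8), and {alpha_6, alpha_7} form two nodes joined by a triple edge (G_2). A semisimple Lie algebra decomposes uniquely as the direct sum of simple ideals, one per connected component of its Dynkin diagram, so g ≅ A_8 ⊕ G_2 (dimension 80 + 14 = 94).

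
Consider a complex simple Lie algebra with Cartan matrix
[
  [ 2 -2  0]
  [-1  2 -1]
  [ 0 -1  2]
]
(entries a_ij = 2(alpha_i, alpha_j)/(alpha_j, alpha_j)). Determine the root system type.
The matrix has rank 3 with 2's on the diagonal. Reading the off-diagonal entries as Dynkin edges (a single edge where a_ij = a_ji = -1; a double or triple edge where a_ij * a_ji = 2 or 3), the diagram is a chain of 3 nodes with a double edge at one end; the terminal node there is the unique long simple root (C_3). One simple-root ordering that puts it in standard form is (alpha_3, alpha_2, alpha_1). So the algebra is type C_3, i.e. sp(6).

C_3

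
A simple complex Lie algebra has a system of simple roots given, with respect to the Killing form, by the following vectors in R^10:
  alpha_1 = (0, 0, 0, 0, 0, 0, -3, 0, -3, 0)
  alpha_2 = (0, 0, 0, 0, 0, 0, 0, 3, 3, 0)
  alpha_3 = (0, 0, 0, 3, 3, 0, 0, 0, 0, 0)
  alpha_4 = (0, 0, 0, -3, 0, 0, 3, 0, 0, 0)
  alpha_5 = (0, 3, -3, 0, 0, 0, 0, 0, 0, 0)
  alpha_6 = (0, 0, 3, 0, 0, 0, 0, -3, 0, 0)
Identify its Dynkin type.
A_6

Compute the Cartan integers a_ij = 2(alpha_i, alpha_j)/(alpha_j, alpha_j); the resulting 6x6 Cartan matrix is
[[2, -1, 0, -1, 0, 0], [-1, 2, 0, 0, 0, -1], [0, 0, 2, -1, 0, 0], [-1, 0, -1, 2, 0, 0], [0, 0, 0, 0, 2, -1], [0, -1, 0, 0, -1, 2]].
All simple roots have the same length, so the diagram is simply laced. The associated Dynkin diagram is a chain of 6 nodes with single edges (A_6), so the type is A_6 (the algebra sl(7)).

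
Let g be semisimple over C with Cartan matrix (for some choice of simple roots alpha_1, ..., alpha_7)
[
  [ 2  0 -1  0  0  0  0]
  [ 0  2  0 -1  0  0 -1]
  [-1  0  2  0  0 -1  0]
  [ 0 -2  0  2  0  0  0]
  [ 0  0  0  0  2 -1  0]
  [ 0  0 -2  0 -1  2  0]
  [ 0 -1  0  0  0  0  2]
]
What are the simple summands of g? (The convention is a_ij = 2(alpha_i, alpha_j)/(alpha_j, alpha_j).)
C_3 (sp(6)) + F_4

The diagram associated to this matrix has two connected components: the simple roots {alpha_2, alpha_4, alpha_7} form a chain of 3 nodes with a double edge at one end; the terminal node there is the unique long simple root (C_3), and {alpha_1, alpha_3, alpha_5, alpha_6} form a chain of 4 nodes with a double edge between the middle two (F_4). A semisimple Lie algebra decomposes uniquely as the direct sum of simple ideals, one per connected component of its Dynkin diagram, so g ≅ C_3 ⊕ F_4 (dimension 21 + 52 = 73).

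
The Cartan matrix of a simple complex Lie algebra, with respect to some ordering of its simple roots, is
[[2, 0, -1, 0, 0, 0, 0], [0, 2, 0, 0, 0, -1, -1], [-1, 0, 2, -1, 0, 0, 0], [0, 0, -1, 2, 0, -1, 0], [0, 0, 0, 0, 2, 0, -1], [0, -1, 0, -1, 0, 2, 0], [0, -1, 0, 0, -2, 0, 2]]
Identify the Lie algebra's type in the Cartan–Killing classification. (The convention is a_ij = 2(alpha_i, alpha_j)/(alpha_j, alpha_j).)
The matrix has rank 7 with 2's on the diagonal. Reading the off-diagonal entries as Dynkin edges (a single edge where a_ij = a_ji = -1; a double or triple edge where a_ij * a_ji = 2 or 3), the diagram is a chain of 7 nodes with a double edge at one end; the terminal node there is the unique short simple root (B_7). One simple-root ordering that puts it in standard form is (alpha_1, alpha_3, alpha_4, alpha_6, alpha_2, alpha_7, alpha_5). So the algebra is type B_7, i.e. so(15).

type B_7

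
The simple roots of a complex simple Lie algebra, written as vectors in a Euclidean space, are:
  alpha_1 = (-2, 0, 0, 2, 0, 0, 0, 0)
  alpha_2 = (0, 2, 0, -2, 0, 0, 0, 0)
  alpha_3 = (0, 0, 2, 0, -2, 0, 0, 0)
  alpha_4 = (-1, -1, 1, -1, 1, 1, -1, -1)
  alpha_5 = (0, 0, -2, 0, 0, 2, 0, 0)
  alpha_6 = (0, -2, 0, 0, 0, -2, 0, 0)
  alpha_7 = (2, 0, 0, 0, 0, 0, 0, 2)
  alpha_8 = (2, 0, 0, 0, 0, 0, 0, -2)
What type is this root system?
E_8

Compute the Cartan integers a_ij = 2(alpha_i, alpha_j)/(alpha_j, alpha_j); the resulting 8x8 Cartan matrix is
[[2, -1, 0, 0, 0, 0, -1, -1], [-1, 2, 0, 0, 0, -1, 0, 0], [0, 0, 2, 0, -1, 0, 0, 0], [0, 0, 0, 2, 0, 0, -1, 0], [0, 0, -1, 0, 2, -1, 0, 0], [0, -1, 0, 0, -1, 2, 0, 0], [-1, 0, 0, -1, 0, 0, 2, 0], [-1, 0, 0, 0, 0, 0, 0, 2]].
All simple roots have the same length, so the diagram is simply laced. The associated Dynkin diagram is a chain of 7 nodes with one extra node attached to the third node from one end (E_8), so the type is E_8.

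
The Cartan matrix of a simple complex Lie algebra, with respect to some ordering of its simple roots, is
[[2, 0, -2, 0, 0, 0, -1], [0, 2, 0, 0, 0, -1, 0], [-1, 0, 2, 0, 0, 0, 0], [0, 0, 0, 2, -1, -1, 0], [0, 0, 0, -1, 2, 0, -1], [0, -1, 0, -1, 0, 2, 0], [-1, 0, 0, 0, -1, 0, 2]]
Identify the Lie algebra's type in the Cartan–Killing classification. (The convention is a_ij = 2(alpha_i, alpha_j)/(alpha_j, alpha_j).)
B7

The matrix has rank 7 with 2's on the diagonal. Reading the off-diagonal entries as Dynkin edges (a single edge where a_ij = a_ji = -1; a double or triple edge where a_ij * a_ji = 2 or 3), the diagram is a chain of 7 nodes with a double edge at one end; the terminal node there is the unique short simple root (B_7). One simple-root ordering that puts it in standard form is (alpha_2, alpha_6, alpha_4, alpha_5, alpha_7, alpha_1, alpha_3). So the algebra is type B_7, i.e. so(15).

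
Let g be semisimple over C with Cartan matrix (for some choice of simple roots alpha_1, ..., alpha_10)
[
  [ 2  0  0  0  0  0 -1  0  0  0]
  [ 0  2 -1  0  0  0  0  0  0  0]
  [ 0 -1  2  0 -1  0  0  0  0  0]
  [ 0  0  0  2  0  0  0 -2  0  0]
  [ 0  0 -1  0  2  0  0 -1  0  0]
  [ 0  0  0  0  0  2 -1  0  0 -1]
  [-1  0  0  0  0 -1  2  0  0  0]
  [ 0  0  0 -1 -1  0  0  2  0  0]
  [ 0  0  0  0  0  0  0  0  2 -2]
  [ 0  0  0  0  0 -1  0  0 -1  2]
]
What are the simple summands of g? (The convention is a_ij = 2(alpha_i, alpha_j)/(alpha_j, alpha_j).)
The diagram associated to this matrix has two connected components: the simple roots {alpha_1, alpha_6, alpha_7, alpha_9, alpha_10} form a chain of 5 nodes with a double edge at one end; the terminal node there is the unique long simple root (C_5), and {alpha_2, alpha_3, alpha_4, alpha_5, alpha_8} form a chain of 5 nodes with a double edge at one end; the terminal node there is the unique long simple root (C_5). A semisimple Lie algebra decomposes uniquely as the direct sum of simple ideals, one per connected component of its Dynkin diagram, so g ≅ C_5 ⊕ C_5 (dimension 55 + 55 = 110).

C_5 (sp(10)) + C_5 (sp(10))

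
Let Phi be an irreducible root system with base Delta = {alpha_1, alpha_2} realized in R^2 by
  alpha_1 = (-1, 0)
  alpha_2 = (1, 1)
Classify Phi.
Compute the Cartan integers a_ij = 2(alpha_i, alpha_j)/(alpha_j, alpha_j); the resulting 2x2 Cartan matrix is
[[2, -1], [-2, 2]].
The roots have two lengths (squared-length ratio 2:1); the short ones are alpha_{1}. The associated Dynkin diagram is a chain of 2 nodes with a double edge at one end; the terminal node there is the unique short simple root (B_2), so the type is B_2 (the algebra so(5)).

type B_2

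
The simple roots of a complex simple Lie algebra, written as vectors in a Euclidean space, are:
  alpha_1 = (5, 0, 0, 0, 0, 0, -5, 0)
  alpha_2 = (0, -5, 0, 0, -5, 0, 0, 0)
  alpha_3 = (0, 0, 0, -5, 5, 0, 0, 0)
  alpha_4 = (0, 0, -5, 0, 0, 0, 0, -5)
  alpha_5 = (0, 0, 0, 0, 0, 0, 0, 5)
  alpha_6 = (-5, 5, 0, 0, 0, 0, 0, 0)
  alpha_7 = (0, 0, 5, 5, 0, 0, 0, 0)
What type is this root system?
Compute the Cartan integers a_ij = 2(alpha_i, alpha_j)/(alpha_j, alpha_j); the resulting 7x7 Cartan matrix is
[[2, 0, 0, 0, 0, -1, 0], [0, 2, -1, 0, 0, -1, 0], [0, -1, 2, 0, 0, 0, -1], [0, 0, 0, 2, -2, 0, -1], [0, 0, 0, -1, 2, 0, 0], [-1, -1, 0, 0, 0, 2, 0], [0, 0, -1, -1, 0, 0, 2]].
The roots have two lengths (squared-length ratio 2:1); the short ones are alpha_{5}. The associated Dynkin diagram is a chain of 7 nodes with a double edge at one end; the terminal node there is the unique short simple root (B_7), so the type is B_7 (the algebra so(15)).

B_7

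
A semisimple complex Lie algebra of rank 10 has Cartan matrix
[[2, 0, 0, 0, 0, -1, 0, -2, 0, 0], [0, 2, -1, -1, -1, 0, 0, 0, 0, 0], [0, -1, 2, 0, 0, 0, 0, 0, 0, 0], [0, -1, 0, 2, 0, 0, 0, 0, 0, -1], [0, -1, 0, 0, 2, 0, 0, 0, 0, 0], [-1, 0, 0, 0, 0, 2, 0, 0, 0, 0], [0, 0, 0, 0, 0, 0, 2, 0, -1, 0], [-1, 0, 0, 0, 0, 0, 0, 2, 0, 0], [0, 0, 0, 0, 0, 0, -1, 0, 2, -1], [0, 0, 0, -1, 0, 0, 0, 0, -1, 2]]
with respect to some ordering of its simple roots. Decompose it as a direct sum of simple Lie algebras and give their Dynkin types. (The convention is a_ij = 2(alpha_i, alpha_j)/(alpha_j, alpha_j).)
B_3 ⊕ D_7

The diagram associated to this matrix has two connected components: the simple roots {alpha_1, alpha_6, alpha_8} form a chain of 3 nodes with a double edge at one end; the terminal node there is the unique short simple root (B_3), and {alpha_2, alpha_3, alpha_4, alpha_5, alpha_7, alpha_9, alpha_10} form a chain of 5 nodes with a fork of two nodes at one end (D_7). A semisimple Lie algebra decomposes uniquely as the direct sum of simple ideals, one per connected component of its Dynkin diagram, so g ≅ B_3 ⊕ D_7 (dimension 21 + 91 = 112).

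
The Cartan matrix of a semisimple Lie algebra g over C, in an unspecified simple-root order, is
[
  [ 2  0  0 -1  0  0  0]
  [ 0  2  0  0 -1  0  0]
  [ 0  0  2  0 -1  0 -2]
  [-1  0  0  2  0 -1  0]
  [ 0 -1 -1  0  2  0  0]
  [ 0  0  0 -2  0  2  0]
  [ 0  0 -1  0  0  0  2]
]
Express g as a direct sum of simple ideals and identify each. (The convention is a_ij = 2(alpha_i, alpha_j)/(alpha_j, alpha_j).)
The diagram associated to this matrix has two connected components: the simple roots {alpha_2, alpha_3, alpha_5, alpha_7} form a chain of 4 nodes with a double edge at one end; the terminal node there is the unique short simple root (B_4), and {alpha_1, alpha_4, alpha_6} form a chain of 3 nodes with a double edge at one end; the terminal node there is the unique long simple root (C_3). A semisimple Lie algebra decomposes uniquely as the direct sum of simple ideals, one per connected component of its Dynkin diagram, so g ≅ B_4 ⊕ C_3 (dimension 36 + 21 = 57).

B_4 (so(9)) + C_3 (sp(6))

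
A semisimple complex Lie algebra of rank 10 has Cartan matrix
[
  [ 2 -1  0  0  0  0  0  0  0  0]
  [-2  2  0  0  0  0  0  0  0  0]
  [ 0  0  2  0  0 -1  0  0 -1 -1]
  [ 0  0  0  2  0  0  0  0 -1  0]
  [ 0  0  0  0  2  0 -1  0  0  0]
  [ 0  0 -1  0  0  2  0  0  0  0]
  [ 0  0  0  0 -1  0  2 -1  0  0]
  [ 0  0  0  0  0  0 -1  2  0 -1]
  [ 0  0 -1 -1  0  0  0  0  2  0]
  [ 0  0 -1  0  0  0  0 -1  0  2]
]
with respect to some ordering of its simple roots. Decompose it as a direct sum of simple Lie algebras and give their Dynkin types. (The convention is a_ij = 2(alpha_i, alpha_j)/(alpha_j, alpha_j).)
The diagram associated to this matrix has two connected components: the simple roots {alpha_1, alpha_2} form a chain of 2 nodes with a double edge at one end; the terminal node there is the unique short simple root (B_2), and {alpha_3, alpha_4, alpha_5, alpha_6, alpha_7, alpha_8, alpha_9, alpha_10} form a chain of 7 nodes with one extra node attached to the third node from one end (E_8). A semisimple Lie algebra decomposes uniquely as the direct sum of simple ideals, one per connected component of its Dynkin diagram, so g ≅ B_2 ⊕ E_8 (dimension 10 + 248 = 258).

B_2 ⊕ E_8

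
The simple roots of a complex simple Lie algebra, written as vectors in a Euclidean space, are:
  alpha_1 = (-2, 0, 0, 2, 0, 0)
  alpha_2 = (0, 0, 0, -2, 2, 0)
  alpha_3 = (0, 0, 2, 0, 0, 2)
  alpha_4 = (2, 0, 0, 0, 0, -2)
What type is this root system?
A_4

Compute the Cartan integers a_ij = 2(alpha_i, alpha_j)/(alpha_j, alpha_j); the resulting 4x4 Cartan matrix is
[[2, -1, 0, -1], [-1, 2, 0, 0], [0, 0, 2, -1], [-1, 0, -1, 2]].
All simple roots have the same length, so the diagram is simply laced. The associated Dynkin diagram is a chain of 4 nodes with single edges (A_4), so the type is A_4 (the algebra sl(5)).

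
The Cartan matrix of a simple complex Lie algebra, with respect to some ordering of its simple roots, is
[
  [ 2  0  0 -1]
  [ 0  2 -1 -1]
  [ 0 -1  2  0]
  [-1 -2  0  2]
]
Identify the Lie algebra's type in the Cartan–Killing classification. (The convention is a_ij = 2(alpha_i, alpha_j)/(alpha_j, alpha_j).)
F_4

The matrix has rank 4 with 2's on the diagonal. Reading the off-diagonal entries as Dynkin edges (a single edge where a_ij = a_ji = -1; a double or triple edge where a_ij * a_ji = 2 or 3), the diagram is a chain of 4 nodes with a double edge between the middle two (F_4). One simple-root ordering that puts it in standard form is (alpha_1, alpha_4, alpha_2, alpha_3). So the algebra is type F_4.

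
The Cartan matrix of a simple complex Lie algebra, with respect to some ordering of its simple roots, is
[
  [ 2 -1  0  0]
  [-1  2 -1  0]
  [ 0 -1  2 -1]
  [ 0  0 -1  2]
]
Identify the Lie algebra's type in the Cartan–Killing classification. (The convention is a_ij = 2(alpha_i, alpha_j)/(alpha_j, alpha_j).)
A_4 (sl(5))

The matrix has rank 4 with 2's on the diagonal. Reading the off-diagonal entries as Dynkin edges (a single edge where a_ij = a_ji = -1; a double or triple edge where a_ij * a_ji = 2 or 3), the diagram is a chain of 4 nodes with single edges (A_4). One simple-root ordering that puts it in standard form is (alpha_1, alpha_2, alpha_3, alpha_4). So the algebra is type A_4, i.e. sl(5).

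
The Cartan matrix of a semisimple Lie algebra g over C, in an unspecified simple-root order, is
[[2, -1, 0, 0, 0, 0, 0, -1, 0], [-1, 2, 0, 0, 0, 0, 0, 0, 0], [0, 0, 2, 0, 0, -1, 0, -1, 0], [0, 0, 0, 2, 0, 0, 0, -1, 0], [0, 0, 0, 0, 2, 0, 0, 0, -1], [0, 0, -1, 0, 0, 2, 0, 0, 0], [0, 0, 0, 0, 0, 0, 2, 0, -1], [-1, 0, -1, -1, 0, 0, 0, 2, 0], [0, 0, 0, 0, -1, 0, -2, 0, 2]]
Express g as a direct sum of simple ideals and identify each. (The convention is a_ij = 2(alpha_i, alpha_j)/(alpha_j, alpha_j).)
The diagram associated to this matrix has two connected components: the simple roots {alpha_5, alpha_7, alpha_9} form a chain of 3 nodes with a double edge at one end; the terminal node there is the unique short simple root (B_3), and {alpha_1, alpha_2, alpha_3, alpha_4, alpha_6, alpha_8} form a chain of 5 nodes with one extra node attached to the third node from one end (E_6). A semisimple Lie algebra decomposes uniquely as the direct sum of simple ideals, one per connected component of its Dynkin diagram, so g ≅ B_3 ⊕ E_6 (dimension 21 + 78 = 99).

B_3 + E_6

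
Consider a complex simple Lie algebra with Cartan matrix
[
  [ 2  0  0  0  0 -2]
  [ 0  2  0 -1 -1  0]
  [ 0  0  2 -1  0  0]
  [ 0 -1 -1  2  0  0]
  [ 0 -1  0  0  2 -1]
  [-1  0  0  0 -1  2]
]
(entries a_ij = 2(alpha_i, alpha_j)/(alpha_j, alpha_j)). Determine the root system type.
The matrix has rank 6 with 2's on the diagonal. Reading the off-diagonal entries as Dynkin edges (a single edge where a_ij = a_ji = -1; a double or triple edge where a_ij * a_ji = 2 or 3), the diagram is a chain of 6 nodes with a double edge at one end; the terminal node there is the unique long simple root (C_6). One simple-root ordering that puts it in standard form is (alpha_3, alpha_4, alpha_2, alpha_5, alpha_6, alpha_1). So the algebra is type C_6, i.e. sp(12).

C6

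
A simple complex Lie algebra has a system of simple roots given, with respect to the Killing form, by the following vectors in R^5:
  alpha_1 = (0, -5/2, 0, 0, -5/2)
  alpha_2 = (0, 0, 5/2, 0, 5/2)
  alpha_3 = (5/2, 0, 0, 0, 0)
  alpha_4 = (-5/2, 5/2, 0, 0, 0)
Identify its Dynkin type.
Compute the Cartan integers a_ij = 2(alpha_i, alpha_j)/(alpha_j, alpha_j); the resulting 4x4 Cartan matrix is
[[2, -1, 0, -1], [-1, 2, 0, 0], [0, 0, 2, -1], [-1, 0, -2, 2]].
The roots have two lengths (squared-length ratio 2:1); the short ones are alpha_{3}. The associated Dynkin diagram is a chain of 4 nodes with a double edge at one end; the terminal node there is the unique short simple root (B_4), so the type is B_4 (the algebra so(9)).

B_4 (so(9))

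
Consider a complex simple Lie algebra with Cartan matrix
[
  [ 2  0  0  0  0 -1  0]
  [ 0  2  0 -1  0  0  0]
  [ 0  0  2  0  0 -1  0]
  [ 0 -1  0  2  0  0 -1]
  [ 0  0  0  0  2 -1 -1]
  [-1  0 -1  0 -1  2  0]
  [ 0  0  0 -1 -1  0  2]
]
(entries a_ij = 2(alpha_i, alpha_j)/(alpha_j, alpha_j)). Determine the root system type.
D_7 (so(14))

The matrix has rank 7 with 2's on the diagonal. Reading the off-diagonal entries as Dynkin edges (a single edge where a_ij = a_ji = -1; a double or triple edge where a_ij * a_ji = 2 or 3), the diagram is a chain of 5 nodes with a fork of two nodes at one end (D_7). One simple-root ordering that puts it in standard form is (alpha_2, alpha_4, alpha_7, alpha_5, alpha_6, alpha_1, alpha_3). So the algebra is type D_7, i.e. so(14).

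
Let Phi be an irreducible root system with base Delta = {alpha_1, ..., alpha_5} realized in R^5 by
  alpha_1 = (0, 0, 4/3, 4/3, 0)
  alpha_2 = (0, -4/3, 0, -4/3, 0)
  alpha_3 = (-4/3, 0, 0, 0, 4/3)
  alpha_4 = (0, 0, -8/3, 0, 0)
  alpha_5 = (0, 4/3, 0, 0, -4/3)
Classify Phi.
C_5

Compute the Cartan integers a_ij = 2(alpha_i, alpha_j)/(alpha_j, alpha_j); the resulting 5x5 Cartan matrix is
[[2, -1, 0, -1, 0], [-1, 2, 0, 0, -1], [0, 0, 2, 0, -1], [-2, 0, 0, 2, 0], [0, -1, -1, 0, 2]].
The roots have two lengths (squared-length ratio 2:1); the short ones are alpha_{1,2,3,5}. The associated Dynkin diagram is a chain of 5 nodes with a double edge at one end; the terminal node there is the unique long simple root (C_5), so the type is C_5 (the algebra sp(10)).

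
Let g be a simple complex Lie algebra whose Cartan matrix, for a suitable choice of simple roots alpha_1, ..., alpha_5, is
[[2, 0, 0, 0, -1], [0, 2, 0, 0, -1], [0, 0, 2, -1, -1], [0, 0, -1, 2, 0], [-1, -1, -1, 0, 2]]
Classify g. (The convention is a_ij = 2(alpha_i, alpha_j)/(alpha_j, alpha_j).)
type D_5

The matrix has rank 5 with 2's on the diagonal. Reading the off-diagonal entries as Dynkin edges (a single edge where a_ij = a_ji = -1; a double or triple edge where a_ij * a_ji = 2 or 3), the diagram is a chain of 3 nodes with a fork of two nodes at one end (D_5). One simple-root ordering that puts it in standard form is (alpha_4, alpha_3, alpha_5, alpha_2, alpha_1). So the algebra is type D_5, i.e. so(10).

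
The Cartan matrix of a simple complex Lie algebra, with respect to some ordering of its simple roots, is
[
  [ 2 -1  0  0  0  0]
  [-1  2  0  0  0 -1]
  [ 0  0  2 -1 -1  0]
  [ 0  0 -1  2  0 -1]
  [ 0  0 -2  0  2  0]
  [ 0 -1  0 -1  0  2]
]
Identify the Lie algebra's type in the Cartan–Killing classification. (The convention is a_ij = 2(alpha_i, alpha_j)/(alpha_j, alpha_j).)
The matrix has rank 6 with 2's on the diagonal. Reading the off-diagonal entries as Dynkin edges (a single edge where a_ij = a_ji = -1; a double or triple edge where a_ij * a_ji = 2 or 3), the diagram is a chain of 6 nodes with a double edge at one end; the terminal node there is the unique long simple root (C_6). One simple-root ordering that puts it in standard form is (alpha_1, alpha_2, alpha_6, alpha_4, alpha_3, alpha_5). So the algebra is type C_6, i.e. sp(12).

C6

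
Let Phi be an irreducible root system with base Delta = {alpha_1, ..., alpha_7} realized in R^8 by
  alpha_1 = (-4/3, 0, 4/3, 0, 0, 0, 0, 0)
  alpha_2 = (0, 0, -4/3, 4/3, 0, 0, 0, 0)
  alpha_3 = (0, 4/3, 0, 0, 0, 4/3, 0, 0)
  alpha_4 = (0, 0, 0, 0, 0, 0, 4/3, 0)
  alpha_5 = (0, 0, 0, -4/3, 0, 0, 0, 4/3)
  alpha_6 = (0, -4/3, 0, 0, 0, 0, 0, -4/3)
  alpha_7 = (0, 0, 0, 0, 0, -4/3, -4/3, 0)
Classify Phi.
Compute the Cartan integers a_ij = 2(alpha_i, alpha_j)/(alpha_j, alpha_j); the resulting 7x7 Cartan matrix is
[[2, -1, 0, 0, 0, 0, 0], [-1, 2, 0, 0, -1, 0, 0], [0, 0, 2, 0, 0, -1, -1], [0, 0, 0, 2, 0, 0, -1], [0, -1, 0, 0, 2, -1, 0], [0, 0, -1, 0, -1, 2, 0], [0, 0, -1, -2, 0, 0, 2]].
The roots have two lengths (squared-length ratio 2:1); the short ones are alpha_{4}. The associated Dynkin diagram is a chain of 7 nodes with a double edge at one end; the terminal node there is the unique short simple root (B_7), so the type is B_7 (the algebra so(15)).

B_7 (so(15))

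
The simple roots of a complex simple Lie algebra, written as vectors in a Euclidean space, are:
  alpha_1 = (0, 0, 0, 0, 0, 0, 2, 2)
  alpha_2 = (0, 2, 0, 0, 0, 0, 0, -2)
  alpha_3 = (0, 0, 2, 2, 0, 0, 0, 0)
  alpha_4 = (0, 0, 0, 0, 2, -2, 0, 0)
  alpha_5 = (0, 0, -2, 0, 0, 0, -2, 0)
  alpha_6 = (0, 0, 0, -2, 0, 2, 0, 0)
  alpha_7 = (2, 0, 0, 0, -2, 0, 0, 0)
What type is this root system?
A_7

Compute the Cartan integers a_ij = 2(alpha_i, alpha_j)/(alpha_j, alpha_j); the resulting 7x7 Cartan matrix is
[[2, -1, 0, 0, -1, 0, 0], [-1, 2, 0, 0, 0, 0, 0], [0, 0, 2, 0, -1, -1, 0], [0, 0, 0, 2, 0, -1, -1], [-1, 0, -1, 0, 2, 0, 0], [0, 0, -1, -1, 0, 2, 0], [0, 0, 0, -1, 0, 0, 2]].
All simple roots have the same length, so the diagram is simply laced. The associated Dynkin diagram is a chain of 7 nodes with single edges (A_7), so the type is A_7 (the algebra sl(8)).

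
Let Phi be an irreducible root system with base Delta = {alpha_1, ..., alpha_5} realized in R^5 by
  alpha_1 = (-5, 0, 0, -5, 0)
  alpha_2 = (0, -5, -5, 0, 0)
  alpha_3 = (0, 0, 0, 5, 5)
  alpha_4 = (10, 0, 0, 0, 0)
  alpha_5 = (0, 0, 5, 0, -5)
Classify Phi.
Compute the Cartan integers a_ij = 2(alpha_i, alpha_j)/(alpha_j, alpha_j); the resulting 5x5 Cartan matrix is
[[2, 0, -1, -1, 0], [0, 2, 0, 0, -1], [-1, 0, 2, 0, -1], [-2, 0, 0, 2, 0], [0, -1, -1, 0, 2]].
The roots have two lengths (squared-length ratio 2:1); the short ones are alpha_{1,2,3,5}. The associated Dynkin diagram is a chain of 5 nodes with a double edge at one end; the terminal node there is the unique long simple root (C_5), so the type is C_5 (the algebra sp(10)).

C_5 (sp(10))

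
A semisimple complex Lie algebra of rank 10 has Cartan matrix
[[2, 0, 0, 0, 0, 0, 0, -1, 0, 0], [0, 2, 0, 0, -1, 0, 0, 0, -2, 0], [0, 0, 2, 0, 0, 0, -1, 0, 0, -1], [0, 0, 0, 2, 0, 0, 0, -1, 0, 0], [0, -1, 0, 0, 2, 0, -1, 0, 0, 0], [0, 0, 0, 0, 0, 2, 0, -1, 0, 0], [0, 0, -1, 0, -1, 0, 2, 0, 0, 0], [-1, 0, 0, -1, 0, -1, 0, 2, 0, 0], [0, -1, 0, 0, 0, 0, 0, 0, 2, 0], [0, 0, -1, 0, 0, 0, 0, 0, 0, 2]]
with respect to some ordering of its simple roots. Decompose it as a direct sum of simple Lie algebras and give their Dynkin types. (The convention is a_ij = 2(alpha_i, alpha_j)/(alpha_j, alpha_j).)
B6 ⊕ D4

The diagram associated to this matrix has two connected components: the simple roots {alpha_2, alpha_3, alpha_5, alpha_7, alpha_9, alpha_10} form a chain of 6 nodes with a double edge at one end; the terminal node there is the unique short simple root (B_6), and {alpha_1, alpha_4, alpha_6, alpha_8} form a chain of 2 nodes with a fork of two nodes at one end (D_4). A semisimple Lie algebra decomposes uniquely as the direct sum of simple ideals, one per connected component of its Dynkin diagram, so g ≅ B_6 ⊕ D_4 (dimension 78 + 28 = 106).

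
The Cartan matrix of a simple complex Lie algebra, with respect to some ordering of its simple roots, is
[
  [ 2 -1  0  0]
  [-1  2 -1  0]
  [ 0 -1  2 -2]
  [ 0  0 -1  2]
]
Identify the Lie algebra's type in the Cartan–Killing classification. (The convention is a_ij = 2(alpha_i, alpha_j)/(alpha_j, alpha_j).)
type B_4

The matrix has rank 4 with 2's on the diagonal. Reading the off-diagonal entries as Dynkin edges (a single edge where a_ij = a_ji = -1; a double or triple edge where a_ij * a_ji = 2 or 3), the diagram is a chain of 4 nodes with a double edge at one end; the terminal node there is the unique short simple root (B_4). One simple-root ordering that puts it in standard form is (alpha_1, alpha_2, alpha_3, alpha_4). So the algebra is type B_4, i.e. so(9).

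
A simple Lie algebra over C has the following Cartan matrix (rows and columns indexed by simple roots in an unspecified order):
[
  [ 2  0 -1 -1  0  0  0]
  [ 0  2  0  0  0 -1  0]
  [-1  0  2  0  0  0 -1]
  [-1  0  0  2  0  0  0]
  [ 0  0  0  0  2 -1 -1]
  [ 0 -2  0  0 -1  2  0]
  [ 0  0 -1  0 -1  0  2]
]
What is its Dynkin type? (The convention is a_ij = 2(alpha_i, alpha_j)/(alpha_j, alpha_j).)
The matrix has rank 7 with 2's on the diagonal. Reading the off-diagonal entries as Dynkin edges (a single edge where a_ij = a_ji = -1; a double or triple edge where a_ij * a_ji = 2 or 3), the diagram is a chain of 7 nodes with a double edge at one end; the terminal node there is the unique short simple root (B_7). One simple-root ordering that puts it in standard form is (alpha_4, alpha_1, alpha_3, alpha_7, alpha_5, alpha_6, alpha_2). So the algebra is type B_7, i.e. so(15).

B_7 (so(15))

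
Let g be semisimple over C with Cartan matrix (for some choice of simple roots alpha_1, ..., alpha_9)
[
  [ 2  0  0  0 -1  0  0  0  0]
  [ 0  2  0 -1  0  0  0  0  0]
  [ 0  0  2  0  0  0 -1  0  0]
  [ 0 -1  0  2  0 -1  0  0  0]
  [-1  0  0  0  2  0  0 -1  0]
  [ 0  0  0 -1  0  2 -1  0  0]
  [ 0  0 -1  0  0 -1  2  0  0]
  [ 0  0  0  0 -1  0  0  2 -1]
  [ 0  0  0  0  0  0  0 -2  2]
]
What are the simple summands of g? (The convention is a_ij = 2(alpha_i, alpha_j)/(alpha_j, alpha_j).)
The diagram associated to this matrix has two connected components: the simple roots {alpha_2, alpha_3, alpha_4, alpha_6, alpha_7} form a chain of 5 nodes with single edges (A_5), and {alpha_1, alpha_5, alpha_8, alpha_9} form a chain of 4 nodes with a double edge at one end; the terminal node there is the unique long simple root (C_4). A semisimple Lie algebra decomposes uniquely as the direct sum of simple ideals, one per connected component of its Dynkin diagram, so g ≅ A_5 ⊕ C_4 (dimension 35 + 36 = 71).

type A_5 + type C_4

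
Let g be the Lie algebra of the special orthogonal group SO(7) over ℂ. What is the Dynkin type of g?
This is so(7) with 7 odd, which has dimension 7(7-1)/2 = 21 and rank (7-1)/2 = 3. In the classification of classical Lie algebras, the orthogonal algebra so(2n+1) in an odd number of variables has type B_n; here n = 3, so the Dynkin diagram is a chain of 3 nodes with a double edge at one end; the terminal node there is the unique short simple root (B_3). Hence the type is B_3.

type B_3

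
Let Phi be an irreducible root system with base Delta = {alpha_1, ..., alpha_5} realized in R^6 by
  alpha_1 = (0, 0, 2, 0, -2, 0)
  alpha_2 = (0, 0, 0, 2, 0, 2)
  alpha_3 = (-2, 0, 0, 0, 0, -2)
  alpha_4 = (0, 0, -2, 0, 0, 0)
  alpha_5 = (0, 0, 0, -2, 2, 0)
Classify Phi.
Compute the Cartan integers a_ij = 2(alpha_i, alpha_j)/(alpha_j, alpha_j); the resulting 5x5 Cartan matrix is
[[2, 0, 0, -2, -1], [0, 2, -1, 0, -1], [0, -1, 2, 0, 0], [-1, 0, 0, 2, 0], [-1, -1, 0, 0, 2]].
The roots have two lengths (squared-length ratio 2:1); the short ones are alpha_{4}. The associated Dynkin diagram is a chain of 5 nodes with a double edge at one end; the terminal node there is the unique short simple root (B_5), so the type is B_5 (the algebra so(11)).

B_5 (so(11))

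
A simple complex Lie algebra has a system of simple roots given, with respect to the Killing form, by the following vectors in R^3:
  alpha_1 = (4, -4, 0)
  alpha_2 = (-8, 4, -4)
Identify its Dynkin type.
Compute the Cartan integers a_ij = 2(alpha_i, alpha_j)/(alpha_j, alpha_j); the resulting 2x2 Cartan matrix is
[[2, -1], [-3, 2]].
The roots have two lengths (squared-length ratio 3:1); the short ones are alpha_{1}. The associated Dynkin diagram is two nodes joined by a triple edge (G_2), so the type is G_2.

type G_2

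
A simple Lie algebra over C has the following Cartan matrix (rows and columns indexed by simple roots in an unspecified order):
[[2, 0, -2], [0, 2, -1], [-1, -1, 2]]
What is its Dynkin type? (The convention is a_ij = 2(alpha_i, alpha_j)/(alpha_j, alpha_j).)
C3

The matrix has rank 3 with 2's on the diagonal. Reading the off-diagonal entries as Dynkin edges (a single edge where a_ij = a_ji = -1; a double or triple edge where a_ij * a_ji = 2 or 3), the diagram is a chain of 3 nodes with a double edge at one end; the terminal node there is the unique long simple root (C_3). One simple-root ordering that puts it in standard form is (alpha_2, alpha_3, alpha_1). So the algebra is type C_3, i.e. sp(6).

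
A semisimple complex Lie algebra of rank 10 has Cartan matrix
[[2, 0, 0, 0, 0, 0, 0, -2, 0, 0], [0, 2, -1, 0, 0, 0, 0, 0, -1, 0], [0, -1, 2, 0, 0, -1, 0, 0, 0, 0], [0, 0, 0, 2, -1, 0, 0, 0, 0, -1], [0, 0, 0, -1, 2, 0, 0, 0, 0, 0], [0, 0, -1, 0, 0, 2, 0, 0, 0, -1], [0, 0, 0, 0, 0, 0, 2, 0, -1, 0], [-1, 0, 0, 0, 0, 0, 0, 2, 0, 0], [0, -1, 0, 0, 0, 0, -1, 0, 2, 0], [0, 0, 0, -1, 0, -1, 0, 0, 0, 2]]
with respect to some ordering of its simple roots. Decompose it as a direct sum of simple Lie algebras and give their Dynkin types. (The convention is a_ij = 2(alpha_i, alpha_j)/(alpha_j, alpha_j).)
The diagram associated to this matrix has two connected components: the simple roots {alpha_2, alpha_3, alpha_4, alpha_5, alpha_6, alpha_7, alpha_9, alpha_10} form a chain of 8 nodes with single edges (A_8), and {alpha_1, alpha_8} form a chain of 2 nodes with a double edge at one end; the terminal node there is the unique short simple root (B_2). A semisimple Lie algebra decomposes uniquely as the direct sum of simple ideals, one per connected component of its Dynkin diagram, so g ≅ A_8 ⊕ B_2 (dimension 80 + 10 = 90).

A8 ⊕ B2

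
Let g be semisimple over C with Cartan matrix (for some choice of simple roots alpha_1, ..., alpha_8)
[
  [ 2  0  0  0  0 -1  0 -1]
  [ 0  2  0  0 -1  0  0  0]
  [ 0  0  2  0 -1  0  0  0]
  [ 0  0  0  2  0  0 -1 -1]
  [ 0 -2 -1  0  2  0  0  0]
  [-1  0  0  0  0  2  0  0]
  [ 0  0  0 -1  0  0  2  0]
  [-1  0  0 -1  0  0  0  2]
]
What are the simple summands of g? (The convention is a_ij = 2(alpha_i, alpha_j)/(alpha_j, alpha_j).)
A5 + B3

The diagram associated to this matrix has two connected components: the simple roots {alpha_1, alpha_4, alpha_6, alpha_7, alpha_8} form a chain of 5 nodes with single edges (A_5), and {alpha_2, alpha_3, alpha_5} form a chain of 3 nodes with a double edge at one end; the terminal node there is the unique short simple root (B_3). A semisimple Lie algebra decomposes uniquely as the direct sum of simple ideals, one per connected component of its Dynkin diagram, so g ≅ A_5 ⊕ B_3 (dimension 35 + 21 = 56).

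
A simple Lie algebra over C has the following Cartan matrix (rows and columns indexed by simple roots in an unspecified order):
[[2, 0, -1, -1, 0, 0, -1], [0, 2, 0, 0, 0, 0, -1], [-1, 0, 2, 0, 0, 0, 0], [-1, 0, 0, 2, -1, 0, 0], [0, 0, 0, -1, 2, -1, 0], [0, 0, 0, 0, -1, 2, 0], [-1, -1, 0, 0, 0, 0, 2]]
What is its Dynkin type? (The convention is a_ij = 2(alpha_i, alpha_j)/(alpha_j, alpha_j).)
The matrix has rank 7 with 2's on the diagonal. Reading the off-diagonal entries as Dynkin edges (a single edge where a_ij = a_ji = -1; a double or triple edge where a_ij * a_ji = 2 or 3), the diagram is a chain of 6 nodes with one extra node attached to the third node from one end (E_7). One simple-root ordering that puts it in standard form is (alpha_2, alpha_3, alpha_7, alpha_1, alpha_4, alpha_5, alpha_6). So the algebra is type E_7.

E_7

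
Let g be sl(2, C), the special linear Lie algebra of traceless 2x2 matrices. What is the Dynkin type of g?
This is sl(2), which has dimension 2^2 - 1 = 3 and rank 2 - 1 = 1 (a Cartan subalgebra is the diagonal traceless matrices). In the classification of classical Lie algebras, the special linear algebra sl(n+1) has type A_n; here n = 1, so the Dynkin diagram is a chain of 1 nodes with single edges (A_1). Hence the type is A_1.

A_1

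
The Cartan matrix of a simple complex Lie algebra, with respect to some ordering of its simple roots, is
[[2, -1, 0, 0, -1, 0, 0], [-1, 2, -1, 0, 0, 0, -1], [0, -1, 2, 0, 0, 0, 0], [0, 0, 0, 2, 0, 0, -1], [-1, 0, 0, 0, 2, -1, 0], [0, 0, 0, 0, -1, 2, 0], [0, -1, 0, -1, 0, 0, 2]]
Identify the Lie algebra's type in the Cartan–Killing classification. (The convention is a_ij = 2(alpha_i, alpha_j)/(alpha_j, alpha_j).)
The matrix has rank 7 with 2's on the diagonal. Reading the off-diagonal entries as Dynkin edges (a single edge where a_ij = a_ji = -1; a double or triple edge where a_ij * a_ji = 2 or 3), the diagram is a chain of 6 nodes with one extra node attached to the third node from one end (E_7). One simple-root ordering that puts it in standard form is (alpha_4, alpha_3, alpha_7, alpha_2, alpha_1, alpha_5, alpha_6). So the algebra is type E_7.

E7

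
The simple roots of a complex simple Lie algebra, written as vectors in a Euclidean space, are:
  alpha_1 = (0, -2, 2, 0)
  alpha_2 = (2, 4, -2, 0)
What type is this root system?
Compute the Cartan integers a_ij = 2(alpha_i, alpha_j)/(alpha_j, alpha_j); the resulting 2x2 Cartan matrix is
[[2, -1], [-3, 2]].
The roots have two lengths (squared-length ratio 3:1); the short ones are alpha_{1}. The associated Dynkin diagram is two nodes joined by a triple edge (G_2), so the type is G_2.

G2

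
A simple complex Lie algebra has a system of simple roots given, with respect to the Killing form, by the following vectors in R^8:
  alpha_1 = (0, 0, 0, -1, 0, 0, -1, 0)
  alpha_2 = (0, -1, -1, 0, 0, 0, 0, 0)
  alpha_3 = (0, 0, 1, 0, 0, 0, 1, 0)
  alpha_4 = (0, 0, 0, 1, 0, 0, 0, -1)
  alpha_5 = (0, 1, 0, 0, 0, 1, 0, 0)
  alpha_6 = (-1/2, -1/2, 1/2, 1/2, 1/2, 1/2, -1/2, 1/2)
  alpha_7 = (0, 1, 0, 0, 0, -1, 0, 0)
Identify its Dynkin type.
E_7

Compute the Cartan integers a_ij = 2(alpha_i, alpha_j)/(alpha_j, alpha_j); the resulting 7x7 Cartan matrix is
[[2, 0, -1, -1, 0, 0, 0], [0, 2, -1, 0, -1, 0, -1], [-1, -1, 2, 0, 0, 0, 0], [-1, 0, 0, 2, 0, 0, 0], [0, -1, 0, 0, 2, 0, 0], [0, 0, 0, 0, 0, 2, -1], [0, -1, 0, 0, 0, -1, 2]].
All simple roots have the same length, so the diagram is simply laced. The associated Dynkin diagram is a chain of 6 nodes with one extra node attached to the third node from one end (E_7), so the type is E_7.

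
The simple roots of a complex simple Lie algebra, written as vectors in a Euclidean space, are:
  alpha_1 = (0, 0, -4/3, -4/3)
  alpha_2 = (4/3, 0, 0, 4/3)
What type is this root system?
Compute the Cartan integers a_ij = 2(alpha_i, alpha_j)/(alpha_j, alpha_j); the resulting 2x2 Cartan matrix is
[[2, -1], [-1, 2]].
All simple roots have the same length, so the diagram is simply laced. The associated Dynkin diagram is a chain of 2 nodes with single edges (A_2), so the type is A_2 (the algebra sl(3)).

A_2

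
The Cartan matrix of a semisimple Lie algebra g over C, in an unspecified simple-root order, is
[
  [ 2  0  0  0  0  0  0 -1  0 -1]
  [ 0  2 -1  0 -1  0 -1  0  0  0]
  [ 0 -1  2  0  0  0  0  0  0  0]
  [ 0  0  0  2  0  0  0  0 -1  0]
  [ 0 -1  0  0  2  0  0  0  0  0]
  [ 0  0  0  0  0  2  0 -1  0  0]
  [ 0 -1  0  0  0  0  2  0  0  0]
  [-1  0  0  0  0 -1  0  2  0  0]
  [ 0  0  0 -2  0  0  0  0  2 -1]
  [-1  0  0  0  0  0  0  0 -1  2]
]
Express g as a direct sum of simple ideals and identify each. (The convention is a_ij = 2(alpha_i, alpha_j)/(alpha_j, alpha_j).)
The diagram associated to this matrix has two connected components: the simple roots {alpha_1, alpha_4, alpha_6, alpha_8, alpha_9, alpha_10} form a chain of 6 nodes with a double edge at one end; the terminal node there is the unique short simple root (B_6), and {alpha_2, alpha_3, alpha_5, alpha_7} form a chain of 2 nodes with a fork of two nodes at one end (D_4). A semisimple Lie algebra decomposes uniquely as the direct sum of simple ideals, one per connected component of its Dynkin diagram, so g ≅ B_6 ⊕ D_4 (dimension 78 + 28 = 106).

B_6 + D_4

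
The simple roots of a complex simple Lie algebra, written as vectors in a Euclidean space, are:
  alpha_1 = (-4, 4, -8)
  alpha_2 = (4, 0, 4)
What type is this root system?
Compute the Cartan integers a_ij = 2(alpha_i, alpha_j)/(alpha_j, alpha_j); the resulting 2x2 Cartan matrix is
[[2, -3], [-1, 2]].
The roots have two lengths (squared-length ratio 3:1); the short ones are alpha_{2}. The associated Dynkin diagram is two nodes joined by a triple edge (G_2), so the type is G_2.

type G_2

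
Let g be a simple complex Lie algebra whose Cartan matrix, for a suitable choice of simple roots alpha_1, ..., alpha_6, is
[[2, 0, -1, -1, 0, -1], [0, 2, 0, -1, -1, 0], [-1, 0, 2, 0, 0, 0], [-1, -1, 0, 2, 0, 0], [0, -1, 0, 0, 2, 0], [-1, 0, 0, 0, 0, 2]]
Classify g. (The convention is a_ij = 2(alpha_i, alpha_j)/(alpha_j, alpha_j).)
type D_6

The matrix has rank 6 with 2's on the diagonal. Reading the off-diagonal entries as Dynkin edges (a single edge where a_ij = a_ji = -1; a double or triple edge where a_ij * a_ji = 2 or 3), the diagram is a chain of 4 nodes with a fork of two nodes at one end (D_6). One simple-root ordering that puts it in standard form is (alpha_5, alpha_2, alpha_4, alpha_1, alpha_6, alpha_3). So the algebra is type D_6, i.e. so(12).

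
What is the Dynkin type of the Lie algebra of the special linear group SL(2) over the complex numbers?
A_1 (sl(2))

This is sl(2), which has dimension 2^2 - 1 = 3 and rank 2 - 1 = 1 (a Cartan subalgebra is the diagonal traceless matrices). In the classification of classical Lie algebras, the special linear algebra sl(n+1) has type A_n; here n = 1, so the Dynkin diagram is a chain of 1 nodes with single edges (A_1). Hence the type is A_1.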